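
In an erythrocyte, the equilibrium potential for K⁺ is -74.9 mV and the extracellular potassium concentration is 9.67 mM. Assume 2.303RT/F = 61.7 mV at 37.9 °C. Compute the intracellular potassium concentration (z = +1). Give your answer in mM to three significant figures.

Nernst: E = (61.7/1) · log₁₀([out]/[in]), so log₁₀([out]/[in]) = -74.9 × 1 / 61.7 = -1.2139.
[out]/[in] = 10^(-1.2139) = 0.0611.
[in] = 9.67 / 0.0611 = 158.3 mM.

158 mM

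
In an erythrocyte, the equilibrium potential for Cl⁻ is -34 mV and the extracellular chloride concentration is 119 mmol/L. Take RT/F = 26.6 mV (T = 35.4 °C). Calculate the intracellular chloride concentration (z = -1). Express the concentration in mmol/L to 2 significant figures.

Nernst: E = (26.6/-1) · ln([out]/[in]), so ln([out]/[in]) = -34.0 × -1 / 26.6 = 1.2782.
[out]/[in] = e^(1.2782) = 3.59.
[in] = 119 / 3.59 = 33.15 mmol/L.

33 mmol/L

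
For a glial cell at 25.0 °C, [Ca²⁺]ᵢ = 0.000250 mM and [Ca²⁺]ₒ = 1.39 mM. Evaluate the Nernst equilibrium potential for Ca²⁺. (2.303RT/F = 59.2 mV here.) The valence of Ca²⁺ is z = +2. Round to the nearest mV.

E = (59.2/z) · log₁₀([Ca²⁺]_out/[Ca²⁺]_in) with z = +2.
= (59.2/2) · log₁₀(1.39/0.000250) = 29.60 · log₁₀(5560)
= 29.60 · (3.7451) = 110.85 mV

111 mV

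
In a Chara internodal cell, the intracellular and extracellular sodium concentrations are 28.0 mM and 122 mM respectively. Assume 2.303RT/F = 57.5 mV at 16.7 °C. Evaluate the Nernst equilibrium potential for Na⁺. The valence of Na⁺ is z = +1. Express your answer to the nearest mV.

E = (57.5/z) · log₁₀([Na⁺]_out/[Na⁺]_in) with z = +1.
= (57.5/1) · log₁₀(122/28.0) = 57.50 · log₁₀(4.357)
= 57.50 · (0.6392) = 36.75 mV

37 mV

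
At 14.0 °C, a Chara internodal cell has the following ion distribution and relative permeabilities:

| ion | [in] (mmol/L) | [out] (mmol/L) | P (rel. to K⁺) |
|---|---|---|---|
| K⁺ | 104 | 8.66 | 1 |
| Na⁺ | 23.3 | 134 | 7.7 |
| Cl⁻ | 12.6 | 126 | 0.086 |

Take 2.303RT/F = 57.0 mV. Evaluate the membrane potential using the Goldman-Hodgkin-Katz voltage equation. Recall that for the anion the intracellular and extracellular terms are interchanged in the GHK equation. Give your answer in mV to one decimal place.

31.3 mV

Vm = 57.0 · log₁₀[(Σ P·[cation]ₒ + Σ P·[anion]ᵢ) / (Σ P·[cation]ᵢ + Σ P·[anion]ₒ)]
Numerator = 1×8.66 + 7.7×134 + 0.086×12.6 = 1042
Denominator = 1×104 + 7.7×23.3 + 0.086×126 = 294.2
Vm = 57.0 · log₁₀(3.5397) = 57.0 × (0.5490) = 31.29 mV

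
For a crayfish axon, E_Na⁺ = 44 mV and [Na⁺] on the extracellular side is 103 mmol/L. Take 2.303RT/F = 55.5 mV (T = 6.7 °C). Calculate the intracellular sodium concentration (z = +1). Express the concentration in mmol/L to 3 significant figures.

Nernst: E = (55.5/1) · log₁₀([out]/[in]), so log₁₀([out]/[in]) = 44.0 × 1 / 55.5 = 0.7928.
[out]/[in] = 10^(0.7928) = 6.206.
[in] = 103 / 6.206 = 16.6 mmol/L.

16.6 mmol/L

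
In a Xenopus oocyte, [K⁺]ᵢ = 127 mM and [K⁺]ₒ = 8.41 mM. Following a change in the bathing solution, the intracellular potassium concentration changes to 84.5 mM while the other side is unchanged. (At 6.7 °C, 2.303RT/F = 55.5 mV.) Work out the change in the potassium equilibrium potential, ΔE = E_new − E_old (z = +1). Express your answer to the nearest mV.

10 mV

E_old = (55.5/1)·log₁₀(8.41/127) = -65.43 mV
E_new = (55.5/1)·log₁₀(8.41/84.5) = -55.61 mV
ΔE = -55.61 − (-65.43) = 9.82 mV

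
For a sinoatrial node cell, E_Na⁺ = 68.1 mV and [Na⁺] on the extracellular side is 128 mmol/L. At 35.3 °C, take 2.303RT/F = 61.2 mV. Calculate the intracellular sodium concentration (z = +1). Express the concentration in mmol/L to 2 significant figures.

Nernst: E = (61.2/1) · log₁₀([out]/[in]), so log₁₀([out]/[in]) = 68.1 × 1 / 61.2 = 1.1127.
[out]/[in] = 10^(1.1127) = 12.96.
[in] = 128 / 12.96 = 9.873 mmol/L.

9.9 mmol/L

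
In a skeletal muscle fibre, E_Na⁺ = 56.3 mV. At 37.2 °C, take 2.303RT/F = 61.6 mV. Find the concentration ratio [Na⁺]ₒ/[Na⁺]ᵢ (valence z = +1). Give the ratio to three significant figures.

log₁₀([out]/[in]) = E·z/(61.6) = 56.3 × 1 / 61.6 = 0.9140
[out]/[in] = 10^(0.9140) = 8.203

8.20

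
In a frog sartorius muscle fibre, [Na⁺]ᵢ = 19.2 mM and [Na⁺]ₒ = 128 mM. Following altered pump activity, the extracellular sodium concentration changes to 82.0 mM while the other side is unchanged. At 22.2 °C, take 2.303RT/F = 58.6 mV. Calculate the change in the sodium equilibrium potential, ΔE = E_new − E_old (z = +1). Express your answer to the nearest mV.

-11 mV

E_old = (58.6/1)·log₁₀(128/19.2) = 48.28 mV
E_new = (58.6/1)·log₁₀(82.0/19.2) = 36.95 mV
ΔE = 36.95 − (48.28) = -11.33 mV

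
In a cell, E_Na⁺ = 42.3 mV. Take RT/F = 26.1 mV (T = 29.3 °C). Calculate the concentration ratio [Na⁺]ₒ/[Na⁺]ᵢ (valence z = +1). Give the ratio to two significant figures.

5.1

ln([out]/[in]) = E·z/(26.1) = 42.3 × 1 / 26.1 = 1.6207
[out]/[in] = e^(1.6207) = 5.057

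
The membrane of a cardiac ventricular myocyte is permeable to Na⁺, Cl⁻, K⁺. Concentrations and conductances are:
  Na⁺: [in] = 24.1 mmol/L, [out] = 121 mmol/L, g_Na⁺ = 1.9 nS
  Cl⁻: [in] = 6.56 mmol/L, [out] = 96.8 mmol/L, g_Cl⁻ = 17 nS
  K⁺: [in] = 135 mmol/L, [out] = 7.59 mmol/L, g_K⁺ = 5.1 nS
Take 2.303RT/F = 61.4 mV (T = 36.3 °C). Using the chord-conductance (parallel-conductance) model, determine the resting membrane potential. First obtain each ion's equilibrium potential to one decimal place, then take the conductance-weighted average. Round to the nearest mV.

E_Na⁺ = (61.4/1)·log₁₀(121/24.1) = 43.0 mV
E_Cl⁻ = (61.4/-1)·log₁₀(96.8/6.56) = -71.8 mV
E_K⁺ = (61.4/1)·log₁₀(7.59/135) = -76.8 mV
Vm = (Σ gᵢEᵢ)/(Σ gᵢ) = (1.9·43.0 + 17·-71.8 + 5.1·-76.8) / (1.9 + 17 + 5.1)
= -1530.58 / 24 = -63.77 mV

-64 mV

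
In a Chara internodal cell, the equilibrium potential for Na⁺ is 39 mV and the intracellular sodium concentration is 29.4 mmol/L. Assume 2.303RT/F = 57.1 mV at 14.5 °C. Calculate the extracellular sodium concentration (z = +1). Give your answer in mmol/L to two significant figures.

140 mmol/L

Nernst: E = (57.1/1) · log₁₀([out]/[in]), so log₁₀([out]/[in]) = 39.0 × 1 / 57.1 = 0.6830.
[out]/[in] = 10^(0.6830) = 4.82.
[out] = 4.82 × 29.4 = 141.7 mmol/L.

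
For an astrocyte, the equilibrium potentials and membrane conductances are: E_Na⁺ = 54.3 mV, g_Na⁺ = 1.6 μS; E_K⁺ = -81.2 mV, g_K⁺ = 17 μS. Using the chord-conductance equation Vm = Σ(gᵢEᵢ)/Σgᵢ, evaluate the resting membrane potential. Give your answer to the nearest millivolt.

-70 mV

Σ gᵢEᵢ = 1.6·(54.3) + 17·(-81.2) = -1293.52
Σ gᵢ = 1.6 + 17 = 18.6
Vm = -1293.52 / 18.6 = -69.54 mV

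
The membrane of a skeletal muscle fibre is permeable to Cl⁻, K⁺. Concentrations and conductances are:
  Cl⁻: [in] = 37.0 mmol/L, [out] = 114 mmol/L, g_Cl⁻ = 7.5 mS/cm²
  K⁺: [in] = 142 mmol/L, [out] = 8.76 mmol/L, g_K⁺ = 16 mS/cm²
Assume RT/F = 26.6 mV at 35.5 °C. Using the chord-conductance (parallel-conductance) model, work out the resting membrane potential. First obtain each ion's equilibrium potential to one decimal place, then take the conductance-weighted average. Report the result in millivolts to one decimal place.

E_Cl⁻ = (26.6/-1)·ln(114/37.0) = -29.9 mV
E_K⁺ = (26.6/1)·ln(8.76/142) = -74.1 mV
Vm = (Σ gᵢEᵢ)/(Σ gᵢ) = (7.5·-29.9 + 16·-74.1) / (7.5 + 16)
= -1409.85 / 23.5 = -59.99 mV

-60.0 mV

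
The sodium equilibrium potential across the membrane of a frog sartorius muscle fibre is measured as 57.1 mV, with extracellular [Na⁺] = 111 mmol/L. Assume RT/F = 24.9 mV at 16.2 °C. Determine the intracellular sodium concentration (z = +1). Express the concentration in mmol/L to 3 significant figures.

11.2 mmol/L

Nernst: E = (24.9/1) · ln([out]/[in]), so ln([out]/[in]) = 57.1 × 1 / 24.9 = 2.2932.
[out]/[in] = e^(2.2932) = 9.906.
[in] = 111 / 9.906 = 11.2 mmol/L.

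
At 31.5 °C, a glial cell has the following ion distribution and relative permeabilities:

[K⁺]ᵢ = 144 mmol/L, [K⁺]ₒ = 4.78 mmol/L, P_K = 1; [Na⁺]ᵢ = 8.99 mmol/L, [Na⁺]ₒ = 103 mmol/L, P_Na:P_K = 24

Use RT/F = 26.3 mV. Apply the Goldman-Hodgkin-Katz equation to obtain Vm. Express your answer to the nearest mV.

51 mV

Vm = 26.3 · ln[(Σ P·[cation]ₒ + Σ P·[anion]ᵢ) / (Σ P·[cation]ᵢ + Σ P·[anion]ₒ)]
Numerator = 1×4.78 + 24×103 = 2477
Denominator = 1×144 + 24×8.99 = 359.8
Vm = 26.3 · ln(6.8845) = 26.3 × (1.9293) = 50.74 mV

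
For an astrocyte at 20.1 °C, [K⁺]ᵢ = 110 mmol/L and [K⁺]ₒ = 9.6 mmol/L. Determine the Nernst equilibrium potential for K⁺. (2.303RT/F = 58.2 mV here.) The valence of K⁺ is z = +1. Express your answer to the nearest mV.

E = (58.2/z) · log₁₀([K⁺]_out/[K⁺]_in) with z = +1.
= (58.2/1) · log₁₀(9.6/110) = 58.20 · log₁₀(0.08727)
= 58.20 · (-1.0591) = -61.64 mV

-62 mV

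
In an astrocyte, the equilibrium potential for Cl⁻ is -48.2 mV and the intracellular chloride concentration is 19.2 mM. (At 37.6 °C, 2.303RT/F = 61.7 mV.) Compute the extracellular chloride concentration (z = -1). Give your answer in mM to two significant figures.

120 mM

Nernst: E = (61.7/-1) · log₁₀([out]/[in]), so log₁₀([out]/[in]) = -48.2 × -1 / 61.7 = 0.7812.
[out]/[in] = 10^(0.7812) = 6.042.
[out] = 6.042 × 19.2 = 116 mM.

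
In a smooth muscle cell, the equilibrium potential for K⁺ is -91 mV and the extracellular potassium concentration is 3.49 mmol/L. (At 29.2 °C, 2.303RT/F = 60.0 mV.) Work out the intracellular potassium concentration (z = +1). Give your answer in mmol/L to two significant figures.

110 mmol/L

Nernst: E = (60.0/1) · log₁₀([out]/[in]), so log₁₀([out]/[in]) = -91.0 × 1 / 60.0 = -1.5167.
[out]/[in] = 10^(-1.5167) = 0.03043.
[in] = 3.49 / 0.03043 = 114.7 mmol/L.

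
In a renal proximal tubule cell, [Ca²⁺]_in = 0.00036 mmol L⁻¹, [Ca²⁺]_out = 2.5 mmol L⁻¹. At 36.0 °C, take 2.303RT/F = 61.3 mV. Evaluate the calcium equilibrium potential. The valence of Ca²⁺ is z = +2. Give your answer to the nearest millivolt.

118 mV

E = (61.3/z) · log₁₀([Ca²⁺]_out/[Ca²⁺]_in) with z = +2.
= (61.3/2) · log₁₀(2.5/0.00036) = 30.65 · log₁₀(6944)
= 30.65 · (3.8416) = 117.75 mV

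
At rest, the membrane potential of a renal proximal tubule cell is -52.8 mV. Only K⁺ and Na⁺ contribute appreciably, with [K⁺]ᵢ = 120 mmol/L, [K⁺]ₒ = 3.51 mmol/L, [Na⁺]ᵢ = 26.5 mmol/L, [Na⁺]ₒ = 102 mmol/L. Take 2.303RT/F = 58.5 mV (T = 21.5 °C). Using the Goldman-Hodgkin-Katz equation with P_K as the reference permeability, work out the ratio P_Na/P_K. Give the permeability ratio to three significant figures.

0.117

Let α = P_Na/P_K. GHK: Vm = 58.5·log₁₀[(Kₒ + α·Naₒ)/(Kᵢ + α·Naᵢ)].
10^(Vm/58.5) = 10^(-52.8/58.5) = 0.12515
So 0.12515·(Kᵢ + α·Naᵢ) = Kₒ + α·Naₒ → α = (0.12515·120.0 − 3.51) / (102.0 − 0.12515·26.5)
α = (15.02 − 3.51) / (102.0 − 3.317) = 11.51/98.68 = 0.1166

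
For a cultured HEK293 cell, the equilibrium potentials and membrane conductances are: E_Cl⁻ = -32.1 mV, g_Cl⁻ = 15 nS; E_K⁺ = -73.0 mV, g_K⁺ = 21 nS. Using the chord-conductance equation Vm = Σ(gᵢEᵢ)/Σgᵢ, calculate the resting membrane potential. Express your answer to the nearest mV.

Σ gᵢEᵢ = 15·(-32.1) + 21·(-73.0) = -2014.50
Σ gᵢ = 15 + 21 = 36
Vm = -2014.50 / 36 = -55.96 mV

-56 mV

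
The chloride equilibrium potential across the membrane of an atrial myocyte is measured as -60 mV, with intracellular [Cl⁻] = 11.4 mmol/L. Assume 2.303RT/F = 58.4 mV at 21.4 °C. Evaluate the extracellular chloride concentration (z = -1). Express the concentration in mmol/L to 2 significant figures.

Nernst: E = (58.4/-1) · log₁₀([out]/[in]), so log₁₀([out]/[in]) = -60.0 × -1 / 58.4 = 1.0274.
[out]/[in] = 10^(1.0274) = 10.65.
[out] = 10.65 × 11.4 = 121.4 mmol/L.

120 mmol/L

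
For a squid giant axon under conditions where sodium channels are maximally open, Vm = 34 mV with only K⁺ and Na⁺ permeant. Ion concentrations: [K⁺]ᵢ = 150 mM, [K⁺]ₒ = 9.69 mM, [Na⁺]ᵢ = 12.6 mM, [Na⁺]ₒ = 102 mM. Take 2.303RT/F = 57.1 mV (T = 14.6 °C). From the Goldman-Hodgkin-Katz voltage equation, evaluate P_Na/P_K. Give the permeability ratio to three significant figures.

Let α = P_Na/P_K. GHK: Vm = 57.1·log₁₀[(Kₒ + α·Naₒ)/(Kᵢ + α·Naᵢ)].
10^(Vm/57.1) = 10^(34.0/57.1) = 3.9395
So 3.9395·(Kᵢ + α·Naᵢ) = Kₒ + α·Naₒ → α = (3.9395·150.0 − 9.69) / (102.0 − 3.9395·12.6)
α = (590.9 − 9.69) / (102.0 − 49.64) = 581.2/52.36 = 11.1

11.1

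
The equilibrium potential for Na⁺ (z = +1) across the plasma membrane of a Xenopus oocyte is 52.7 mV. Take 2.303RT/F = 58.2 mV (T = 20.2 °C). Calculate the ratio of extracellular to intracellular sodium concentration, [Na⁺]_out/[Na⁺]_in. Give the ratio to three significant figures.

log₁₀([out]/[in]) = E·z/(58.2) = 52.7 × 1 / 58.2 = 0.9055
[out]/[in] = 10^(0.9055) = 8.044

8.04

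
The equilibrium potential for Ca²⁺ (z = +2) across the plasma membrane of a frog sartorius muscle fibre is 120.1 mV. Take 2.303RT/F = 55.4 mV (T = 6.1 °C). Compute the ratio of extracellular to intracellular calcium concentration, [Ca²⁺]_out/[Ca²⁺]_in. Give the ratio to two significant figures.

22000

log₁₀([out]/[in]) = E·z/(55.4) = 120.1 × 2 / 55.4 = 4.3357
[out]/[in] = 10^(4.3357) = 2.166e+04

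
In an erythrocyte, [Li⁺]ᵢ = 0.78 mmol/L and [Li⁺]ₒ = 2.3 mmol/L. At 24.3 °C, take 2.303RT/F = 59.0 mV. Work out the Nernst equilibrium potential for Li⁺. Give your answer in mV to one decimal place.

27.7 mV

E = (59.0/z) · log₁₀([Li⁺]_out/[Li⁺]_in) with z = +1.
= (59.0/1) · log₁₀(2.3/0.78) = 59.00 · log₁₀(2.949)
= 59.00 · (0.4696) = 27.71 mV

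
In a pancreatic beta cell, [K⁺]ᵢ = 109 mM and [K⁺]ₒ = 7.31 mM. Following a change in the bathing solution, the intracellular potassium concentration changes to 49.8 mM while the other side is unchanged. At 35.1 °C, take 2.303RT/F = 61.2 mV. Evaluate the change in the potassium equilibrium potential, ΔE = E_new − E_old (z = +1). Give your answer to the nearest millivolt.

E_old = (61.2/1)·log₁₀(7.31/109) = -71.82 mV
E_new = (61.2/1)·log₁₀(7.31/49.8) = -51.00 mV
ΔE = -51.00 − (-71.82) = 20.82 mV

21 mV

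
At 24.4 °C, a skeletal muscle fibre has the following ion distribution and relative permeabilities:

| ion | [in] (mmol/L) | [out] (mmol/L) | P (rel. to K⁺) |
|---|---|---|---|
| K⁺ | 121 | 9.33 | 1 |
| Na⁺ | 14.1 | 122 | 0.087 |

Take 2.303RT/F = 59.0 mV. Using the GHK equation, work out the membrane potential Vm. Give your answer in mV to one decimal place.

-46.5 mV

Vm = 59.0 · log₁₀[(Σ P·[cation]ₒ + Σ P·[anion]ᵢ) / (Σ P·[cation]ᵢ + Σ P·[anion]ₒ)]
Numerator = 1×9.33 + 0.087×122 = 19.94
Denominator = 1×121 + 0.087×14.1 = 122.2
Vm = 59.0 · log₁₀(0.16317) = 59.0 × (-0.7874) = -46.45 mV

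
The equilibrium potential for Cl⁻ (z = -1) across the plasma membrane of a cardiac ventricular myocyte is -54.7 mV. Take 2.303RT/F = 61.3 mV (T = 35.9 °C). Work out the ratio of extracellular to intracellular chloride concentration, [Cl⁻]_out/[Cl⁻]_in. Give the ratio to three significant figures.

7.80

log₁₀([out]/[in]) = E·z/(61.3) = -54.7 × -1 / 61.3 = 0.8923
[out]/[in] = 10^(0.8923) = 7.804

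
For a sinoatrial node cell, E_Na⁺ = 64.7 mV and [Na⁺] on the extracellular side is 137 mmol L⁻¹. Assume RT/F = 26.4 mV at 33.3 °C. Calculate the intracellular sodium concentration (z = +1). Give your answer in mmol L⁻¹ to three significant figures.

11.8 mmol L⁻¹

Nernst: E = (26.4/1) · ln([out]/[in]), so ln([out]/[in]) = 64.7 × 1 / 26.4 = 2.4508.
[out]/[in] = e^(2.4508) = 11.6.
[in] = 137 / 11.6 = 11.81 mmol L⁻¹.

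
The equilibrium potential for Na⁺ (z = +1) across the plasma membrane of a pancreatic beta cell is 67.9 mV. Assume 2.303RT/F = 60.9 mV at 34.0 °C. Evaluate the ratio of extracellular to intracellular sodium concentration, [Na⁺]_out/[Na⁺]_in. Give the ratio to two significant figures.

log₁₀([out]/[in]) = E·z/(60.9) = 67.9 × 1 / 60.9 = 1.1149
[out]/[in] = 10^(1.1149) = 13.03

13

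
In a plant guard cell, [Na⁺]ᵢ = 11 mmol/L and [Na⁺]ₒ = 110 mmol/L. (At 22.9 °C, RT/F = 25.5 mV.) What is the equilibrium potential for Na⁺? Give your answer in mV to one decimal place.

58.7 mV

E = (25.5/z) · ln([Na⁺]_out/[Na⁺]_in) with z = +1.
= (25.5/1) · ln(110/11) = 25.50 · ln(10)
= 25.50 · (2.3026) = 58.72 mV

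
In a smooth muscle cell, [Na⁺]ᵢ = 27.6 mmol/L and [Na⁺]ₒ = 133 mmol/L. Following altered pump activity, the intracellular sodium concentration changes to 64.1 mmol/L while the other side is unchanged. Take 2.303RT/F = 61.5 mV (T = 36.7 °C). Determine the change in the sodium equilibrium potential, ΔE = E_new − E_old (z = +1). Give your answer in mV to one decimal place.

E_old = (61.5/1)·log₁₀(133/27.6) = 42.00 mV
E_new = (61.5/1)·log₁₀(133/64.1) = 19.50 mV
ΔE = 19.50 − (42.00) = -22.51 mV

-22.5 mV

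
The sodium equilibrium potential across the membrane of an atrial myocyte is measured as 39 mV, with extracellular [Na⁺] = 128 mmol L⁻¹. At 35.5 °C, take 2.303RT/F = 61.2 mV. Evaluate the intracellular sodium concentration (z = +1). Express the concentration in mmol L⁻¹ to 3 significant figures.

29.5 mmol L⁻¹

Nernst: E = (61.2/1) · log₁₀([out]/[in]), so log₁₀([out]/[in]) = 39.0 × 1 / 61.2 = 0.6373.
[out]/[in] = 10^(0.6373) = 4.338.
[in] = 128 / 4.338 = 29.51 mmol L⁻¹.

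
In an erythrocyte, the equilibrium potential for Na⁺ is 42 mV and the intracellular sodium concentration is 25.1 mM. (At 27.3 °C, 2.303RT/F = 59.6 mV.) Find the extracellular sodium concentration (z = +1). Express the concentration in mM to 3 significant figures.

Nernst: E = (59.6/1) · log₁₀([out]/[in]), so log₁₀([out]/[in]) = 42.0 × 1 / 59.6 = 0.7047.
[out]/[in] = 10^(0.7047) = 5.066.
[out] = 5.066 × 25.1 = 127.2 mM.

127 mM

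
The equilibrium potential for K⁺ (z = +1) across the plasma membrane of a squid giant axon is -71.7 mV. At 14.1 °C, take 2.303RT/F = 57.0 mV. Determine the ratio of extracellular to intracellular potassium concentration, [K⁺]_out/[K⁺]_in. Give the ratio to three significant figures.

log₁₀([out]/[in]) = E·z/(57.0) = -71.7 × 1 / 57.0 = -1.2579
[out]/[in] = 10^(-1.2579) = 0.05522

0.0552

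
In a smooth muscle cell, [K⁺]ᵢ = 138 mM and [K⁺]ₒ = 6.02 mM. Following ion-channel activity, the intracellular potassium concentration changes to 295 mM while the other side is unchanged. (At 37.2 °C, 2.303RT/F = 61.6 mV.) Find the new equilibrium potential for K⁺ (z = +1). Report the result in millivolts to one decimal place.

After the shift: [K⁺]_out = 6.02, [K⁺]_in = 295 mM.
E_new = (61.6/1)·log₁₀(6.02/295) = 61.60 · (-1.6902) = -104.12 mV

-104.1 mV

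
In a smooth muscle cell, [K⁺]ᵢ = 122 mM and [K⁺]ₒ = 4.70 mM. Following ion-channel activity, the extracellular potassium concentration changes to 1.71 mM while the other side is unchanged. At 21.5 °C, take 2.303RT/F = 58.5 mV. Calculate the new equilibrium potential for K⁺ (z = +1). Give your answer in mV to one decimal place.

After the shift: [K⁺]_out = 1.71, [K⁺]_in = 122 mM.
E_new = (58.5/1)·log₁₀(1.71/122) = 58.50 · (-1.8534) = -108.42 mV

-108.4 mV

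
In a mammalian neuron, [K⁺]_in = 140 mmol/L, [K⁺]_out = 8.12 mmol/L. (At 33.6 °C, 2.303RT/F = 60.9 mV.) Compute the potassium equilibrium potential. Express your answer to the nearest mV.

-75 mV

E = (60.9/z) · log₁₀([K⁺]_out/[K⁺]_in) with z = +1.
= (60.9/1) · log₁₀(8.12/140) = 60.90 · log₁₀(0.058)
= 60.90 · (-1.2366) = -75.31 mV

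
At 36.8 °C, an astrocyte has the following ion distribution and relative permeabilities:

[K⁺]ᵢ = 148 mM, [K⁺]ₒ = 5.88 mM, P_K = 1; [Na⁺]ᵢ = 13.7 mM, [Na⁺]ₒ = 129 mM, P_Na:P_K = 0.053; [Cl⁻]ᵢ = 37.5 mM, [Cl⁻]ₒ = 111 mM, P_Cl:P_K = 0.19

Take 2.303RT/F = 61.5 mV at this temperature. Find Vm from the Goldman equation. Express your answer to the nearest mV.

-57 mV

Vm = 61.5 · log₁₀[(Σ P·[cation]ₒ + Σ P·[anion]ᵢ) / (Σ P·[cation]ᵢ + Σ P·[anion]ₒ)]
Numerator = 1×5.88 + 0.053×129 + 0.19×37.5 = 19.84
Denominator = 1×148 + 0.053×13.7 + 0.19×111 = 169.8
Vm = 61.5 · log₁₀(0.11684) = 61.5 × (-0.9324) = -57.34 mV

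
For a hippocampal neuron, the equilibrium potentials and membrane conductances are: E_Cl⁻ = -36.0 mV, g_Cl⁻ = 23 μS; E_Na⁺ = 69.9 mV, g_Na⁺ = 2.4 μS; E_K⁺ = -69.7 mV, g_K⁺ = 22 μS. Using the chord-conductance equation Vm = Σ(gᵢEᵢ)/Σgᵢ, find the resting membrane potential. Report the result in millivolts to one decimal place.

Σ gᵢEᵢ = 23·(-36.0) + 2.4·(69.9) + 22·(-69.7) = -2193.64
Σ gᵢ = 23 + 2.4 + 22 = 47.4
Vm = -2193.64 / 47.4 = -46.28 mV

-46.3 mV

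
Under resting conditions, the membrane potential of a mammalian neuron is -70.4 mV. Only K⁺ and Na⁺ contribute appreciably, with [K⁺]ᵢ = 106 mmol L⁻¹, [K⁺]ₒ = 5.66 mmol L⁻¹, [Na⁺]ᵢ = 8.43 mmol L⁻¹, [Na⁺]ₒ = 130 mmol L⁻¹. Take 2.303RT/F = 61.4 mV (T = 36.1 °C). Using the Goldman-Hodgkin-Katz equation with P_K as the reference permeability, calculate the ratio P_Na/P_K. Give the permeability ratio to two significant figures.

0.015

Let α = P_Na/P_K. GHK: Vm = 61.4·log₁₀[(Kₒ + α·Naₒ)/(Kᵢ + α·Naᵢ)].
10^(Vm/61.4) = 10^(-70.4/61.4) = 0.071354
So 0.071354·(Kᵢ + α·Naᵢ) = Kₒ + α·Naₒ → α = (0.071354·106.0 − 5.66) / (130.0 − 0.071354·8.43)
α = (7.564 − 5.66) / (130.0 − 0.6015) = 1.904/129.4 = 0.01471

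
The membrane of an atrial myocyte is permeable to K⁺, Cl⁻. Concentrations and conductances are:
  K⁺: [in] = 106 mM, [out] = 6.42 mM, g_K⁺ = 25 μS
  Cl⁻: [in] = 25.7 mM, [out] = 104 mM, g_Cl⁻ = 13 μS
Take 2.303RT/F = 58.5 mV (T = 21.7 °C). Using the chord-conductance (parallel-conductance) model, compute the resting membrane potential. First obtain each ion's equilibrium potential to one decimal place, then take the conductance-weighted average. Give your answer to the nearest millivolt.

-59 mV

E_K⁺ = (58.5/1)·log₁₀(6.42/106) = -71.2 mV
E_Cl⁻ = (58.5/-1)·log₁₀(104/25.7) = -35.5 mV
Vm = (Σ gᵢEᵢ)/(Σ gᵢ) = (25·-71.2 + 13·-35.5) / (25 + 13)
= -2241.50 / 38 = -58.99 mV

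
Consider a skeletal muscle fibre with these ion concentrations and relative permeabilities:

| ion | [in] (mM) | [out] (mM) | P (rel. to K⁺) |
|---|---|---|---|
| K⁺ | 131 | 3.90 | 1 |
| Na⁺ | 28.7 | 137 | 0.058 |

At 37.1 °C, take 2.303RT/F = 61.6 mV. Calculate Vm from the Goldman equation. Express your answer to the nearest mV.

-65 mV

Vm = 61.6 · log₁₀[(Σ P·[cation]ₒ + Σ P·[anion]ᵢ) / (Σ P·[cation]ᵢ + Σ P·[anion]ₒ)]
Numerator = 1×3.90 + 0.058×137 = 11.85
Denominator = 1×131 + 0.058×28.7 = 132.7
Vm = 61.6 · log₁₀(0.089293) = 61.6 × (-1.0492) = -64.63 mV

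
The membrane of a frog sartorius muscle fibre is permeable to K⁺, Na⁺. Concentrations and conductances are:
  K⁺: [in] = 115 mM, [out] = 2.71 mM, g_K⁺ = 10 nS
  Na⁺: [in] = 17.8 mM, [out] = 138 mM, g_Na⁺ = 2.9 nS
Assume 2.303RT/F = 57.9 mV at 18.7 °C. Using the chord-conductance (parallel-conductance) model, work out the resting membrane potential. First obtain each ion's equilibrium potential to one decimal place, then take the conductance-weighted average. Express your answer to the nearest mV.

-61 mV

E_K⁺ = (57.9/1)·log₁₀(2.71/115) = -94.2 mV
E_Na⁺ = (57.9/1)·log₁₀(138/17.8) = 51.5 mV
Vm = (Σ gᵢEᵢ)/(Σ gᵢ) = (10·-94.2 + 2.9·51.5) / (10 + 2.9)
= -792.65 / 12.9 = -61.45 mV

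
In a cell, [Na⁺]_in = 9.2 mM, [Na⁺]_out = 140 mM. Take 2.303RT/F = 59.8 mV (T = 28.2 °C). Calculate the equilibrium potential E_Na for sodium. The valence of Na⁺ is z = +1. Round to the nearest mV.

71 mV

E = (59.8/z) · log₁₀([Na⁺]_out/[Na⁺]_in) with z = +1.
= (59.8/1) · log₁₀(140/9.2) = 59.80 · log₁₀(15.22)
= 59.80 · (1.1823) = 70.70 mV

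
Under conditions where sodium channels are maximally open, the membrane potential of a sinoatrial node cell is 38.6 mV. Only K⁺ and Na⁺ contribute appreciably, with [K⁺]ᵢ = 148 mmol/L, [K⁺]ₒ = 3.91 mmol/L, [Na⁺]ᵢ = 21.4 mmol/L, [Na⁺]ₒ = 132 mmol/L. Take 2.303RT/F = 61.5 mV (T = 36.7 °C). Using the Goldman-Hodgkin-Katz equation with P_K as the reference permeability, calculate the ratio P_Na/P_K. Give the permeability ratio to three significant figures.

15.1

Let α = P_Na/P_K. GHK: Vm = 61.5·log₁₀[(Kₒ + α·Naₒ)/(Kᵢ + α·Naᵢ)].
10^(Vm/61.5) = 10^(38.6/61.5) = 4.2427
So 4.2427·(Kᵢ + α·Naᵢ) = Kₒ + α·Naₒ → α = (4.2427·148.0 − 3.91) / (132.0 − 4.2427·21.4)
α = (627.9 − 3.91) / (132.0 − 90.79) = 624/41.21 = 15.14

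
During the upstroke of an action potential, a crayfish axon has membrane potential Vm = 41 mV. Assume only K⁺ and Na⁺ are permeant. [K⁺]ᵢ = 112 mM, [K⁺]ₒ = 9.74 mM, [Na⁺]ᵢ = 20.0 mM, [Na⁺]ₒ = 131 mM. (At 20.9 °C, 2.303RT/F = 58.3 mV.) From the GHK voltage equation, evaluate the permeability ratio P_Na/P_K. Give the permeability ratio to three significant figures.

Let α = P_Na/P_K. GHK: Vm = 58.3·log₁₀[(Kₒ + α·Naₒ)/(Kᵢ + α·Naᵢ)].
10^(Vm/58.3) = 10^(41.0/58.3) = 5.0496
So 5.0496·(Kᵢ + α·Naᵢ) = Kₒ + α·Naₒ → α = (5.0496·112.0 − 9.74) / (131.0 − 5.0496·20.0)
α = (565.6 − 9.74) / (131.0 − 101) = 555.8/30.01 = 18.52

18.5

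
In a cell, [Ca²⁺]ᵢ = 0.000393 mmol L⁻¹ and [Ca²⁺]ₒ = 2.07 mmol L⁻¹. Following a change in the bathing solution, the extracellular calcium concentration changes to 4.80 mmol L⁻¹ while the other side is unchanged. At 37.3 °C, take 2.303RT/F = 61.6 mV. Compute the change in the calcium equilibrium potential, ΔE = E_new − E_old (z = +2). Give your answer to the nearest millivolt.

11 mV

E_old = (61.6/2)·log₁₀(2.07/0.000393) = 114.62 mV
E_new = (61.6/2)·log₁₀(4.80/0.000393) = 125.87 mV
ΔE = 125.87 − (114.62) = 11.25 mV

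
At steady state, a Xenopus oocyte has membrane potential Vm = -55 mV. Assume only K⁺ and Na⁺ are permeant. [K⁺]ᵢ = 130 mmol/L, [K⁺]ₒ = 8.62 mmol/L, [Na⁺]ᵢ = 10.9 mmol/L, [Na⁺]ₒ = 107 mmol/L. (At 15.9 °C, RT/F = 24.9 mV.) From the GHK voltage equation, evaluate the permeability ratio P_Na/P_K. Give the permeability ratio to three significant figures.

Let α = P_Na/P_K. GHK: Vm = 24.9·ln[(Kₒ + α·Naₒ)/(Kᵢ + α·Naᵢ)].
e^(Vm/24.9) = e^(-55.0/24.9) = 0.10983
So 0.10983·(Kᵢ + α·Naᵢ) = Kₒ + α·Naₒ → α = (0.10983·130.0 − 8.62) / (107.0 − 0.10983·10.9)
α = (14.28 − 8.62) / (107.0 − 1.197) = 5.658/105.8 = 0.05347

0.0535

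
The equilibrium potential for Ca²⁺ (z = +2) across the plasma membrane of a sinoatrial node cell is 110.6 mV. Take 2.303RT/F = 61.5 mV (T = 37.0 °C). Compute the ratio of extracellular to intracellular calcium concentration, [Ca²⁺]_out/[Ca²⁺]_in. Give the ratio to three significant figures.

log₁₀([out]/[in]) = E·z/(61.5) = 110.6 × 2 / 61.5 = 3.5967
[out]/[in] = 10^(3.5967) = 3951

3950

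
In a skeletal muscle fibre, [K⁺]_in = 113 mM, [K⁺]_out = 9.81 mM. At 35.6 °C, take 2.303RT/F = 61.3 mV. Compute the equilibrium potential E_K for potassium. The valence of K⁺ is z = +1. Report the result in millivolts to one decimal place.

-65.1 mV

E = (61.3/z) · log₁₀([K⁺]_out/[K⁺]_in) with z = +1.
= (61.3/1) · log₁₀(9.81/113) = 61.30 · log₁₀(0.08681)
= 61.30 · (-1.0614) = -65.06 mV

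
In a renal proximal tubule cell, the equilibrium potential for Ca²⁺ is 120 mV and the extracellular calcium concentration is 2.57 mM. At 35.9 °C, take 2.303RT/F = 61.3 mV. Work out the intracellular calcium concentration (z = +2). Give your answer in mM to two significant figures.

Nernst: E = (61.3/2) · log₁₀([out]/[in]), so log₁₀([out]/[in]) = 120.0 × 2 / 61.3 = 3.9152.
[out]/[in] = 10^(3.9152) = 8226.
[in] = 2.57 / 8226 = 0.0003124 mM.

0.00031 mM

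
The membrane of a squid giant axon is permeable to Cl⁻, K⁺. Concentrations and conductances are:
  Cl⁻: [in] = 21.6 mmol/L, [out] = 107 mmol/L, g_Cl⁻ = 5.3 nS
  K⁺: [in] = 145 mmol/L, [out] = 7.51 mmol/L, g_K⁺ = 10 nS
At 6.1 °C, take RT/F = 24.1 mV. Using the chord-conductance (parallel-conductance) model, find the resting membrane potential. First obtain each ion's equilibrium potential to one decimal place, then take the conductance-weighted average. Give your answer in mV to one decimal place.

-60.0 mV

E_Cl⁻ = (24.1/-1)·ln(107/21.6) = -38.6 mV
E_K⁺ = (24.1/1)·ln(7.51/145) = -71.3 mV
Vm = (Σ gᵢEᵢ)/(Σ gᵢ) = (5.3·-38.6 + 10·-71.3) / (5.3 + 10)
= -917.58 / 15.3 = -59.97 mV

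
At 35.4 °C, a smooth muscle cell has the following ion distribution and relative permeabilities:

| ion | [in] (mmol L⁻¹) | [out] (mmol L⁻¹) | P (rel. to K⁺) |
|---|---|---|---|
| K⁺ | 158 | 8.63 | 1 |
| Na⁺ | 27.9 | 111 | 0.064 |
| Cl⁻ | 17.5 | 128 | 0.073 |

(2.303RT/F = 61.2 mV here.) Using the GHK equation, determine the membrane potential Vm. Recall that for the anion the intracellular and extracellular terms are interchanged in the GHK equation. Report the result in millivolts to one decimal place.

-61.0 mV

Vm = 61.2 · log₁₀[(Σ P·[cation]ₒ + Σ P·[anion]ᵢ) / (Σ P·[cation]ᵢ + Σ P·[anion]ₒ)]
Numerator = 1×8.63 + 0.064×111 + 0.073×17.5 = 17.01
Denominator = 1×158 + 0.064×27.9 + 0.073×128 = 169.1
Vm = 61.2 · log₁₀(0.10058) = 61.2 × (-0.9975) = -61.05 mV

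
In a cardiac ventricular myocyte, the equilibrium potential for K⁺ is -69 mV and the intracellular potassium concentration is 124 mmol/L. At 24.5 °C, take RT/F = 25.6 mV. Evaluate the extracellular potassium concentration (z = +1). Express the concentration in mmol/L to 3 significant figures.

Nernst: E = (25.6/1) · ln([out]/[in]), so ln([out]/[in]) = -69.0 × 1 / 25.6 = -2.6953.
[out]/[in] = e^(-2.6953) = 0.06752.
[out] = 0.06752 × 124 = 8.373 mmol/L.

8.37 mmol/L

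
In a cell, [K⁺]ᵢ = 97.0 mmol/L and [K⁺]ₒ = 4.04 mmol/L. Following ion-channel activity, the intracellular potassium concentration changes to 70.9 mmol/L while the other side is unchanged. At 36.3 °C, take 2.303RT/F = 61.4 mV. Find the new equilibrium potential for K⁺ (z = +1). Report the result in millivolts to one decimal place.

-76.4 mV

After the shift: [K⁺]_out = 4.04, [K⁺]_in = 70.9 mmol/L.
E_new = (61.4/1)·log₁₀(4.04/70.9) = 61.40 · (-1.2443) = -76.40 mV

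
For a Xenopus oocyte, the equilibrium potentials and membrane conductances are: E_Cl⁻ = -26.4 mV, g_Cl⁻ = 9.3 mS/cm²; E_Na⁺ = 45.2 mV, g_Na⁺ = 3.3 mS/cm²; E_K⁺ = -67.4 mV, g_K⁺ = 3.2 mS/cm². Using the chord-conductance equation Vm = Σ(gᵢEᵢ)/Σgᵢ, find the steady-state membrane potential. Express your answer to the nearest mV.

-20 mV

Σ gᵢEᵢ = 9.3·(-26.4) + 3.3·(45.2) + 3.2·(-67.4) = -312.04
Σ gᵢ = 9.3 + 3.3 + 3.2 = 15.8
Vm = -312.04 / 15.8 = -19.75 mV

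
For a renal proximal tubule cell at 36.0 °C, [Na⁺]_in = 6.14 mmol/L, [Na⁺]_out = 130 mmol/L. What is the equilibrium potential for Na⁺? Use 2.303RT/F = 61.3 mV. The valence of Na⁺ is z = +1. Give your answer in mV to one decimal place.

E = (61.3/z) · log₁₀([Na⁺]_out/[Na⁺]_in) with z = +1.
= (61.3/1) · log₁₀(130/6.14) = 61.30 · log₁₀(21.17)
= 61.30 · (1.3258) = 81.27 mV

81.3 mV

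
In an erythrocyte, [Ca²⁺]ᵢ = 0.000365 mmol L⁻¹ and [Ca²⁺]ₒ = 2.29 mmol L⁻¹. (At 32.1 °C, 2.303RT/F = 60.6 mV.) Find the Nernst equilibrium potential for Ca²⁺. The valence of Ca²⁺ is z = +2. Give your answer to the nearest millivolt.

E = (60.6/z) · log₁₀([Ca²⁺]_out/[Ca²⁺]_in) with z = +2.
= (60.6/2) · log₁₀(2.29/0.000365) = 30.30 · log₁₀(6274)
= 30.30 · (3.7975) = 115.07 mV

115 mV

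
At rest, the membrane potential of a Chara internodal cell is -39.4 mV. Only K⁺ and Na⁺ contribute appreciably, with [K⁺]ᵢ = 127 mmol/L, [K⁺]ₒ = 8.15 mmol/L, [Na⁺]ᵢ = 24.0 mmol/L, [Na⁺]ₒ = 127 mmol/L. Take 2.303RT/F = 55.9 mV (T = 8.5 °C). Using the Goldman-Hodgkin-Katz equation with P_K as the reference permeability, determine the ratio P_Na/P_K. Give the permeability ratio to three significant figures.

0.138

Let α = P_Na/P_K. GHK: Vm = 55.9·log₁₀[(Kₒ + α·Naₒ)/(Kᵢ + α·Naᵢ)].
10^(Vm/55.9) = 10^(-39.4/55.9) = 0.19732
So 0.19732·(Kᵢ + α·Naᵢ) = Kₒ + α·Naₒ → α = (0.19732·127.0 − 8.15) / (127.0 − 0.19732·24.0)
α = (25.06 − 8.15) / (127.0 − 4.736) = 16.91/122.3 = 0.1383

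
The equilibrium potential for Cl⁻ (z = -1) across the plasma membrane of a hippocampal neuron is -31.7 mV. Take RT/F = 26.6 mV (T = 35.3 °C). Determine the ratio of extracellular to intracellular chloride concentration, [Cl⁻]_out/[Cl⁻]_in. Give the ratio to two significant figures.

ln([out]/[in]) = E·z/(26.6) = -31.7 × -1 / 26.6 = 1.1917
[out]/[in] = e^(1.1917) = 3.293

3.3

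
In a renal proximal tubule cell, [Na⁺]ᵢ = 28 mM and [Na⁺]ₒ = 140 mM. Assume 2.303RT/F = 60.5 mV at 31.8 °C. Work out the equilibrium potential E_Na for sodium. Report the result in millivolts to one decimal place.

E = (60.5/z) · log₁₀([Na⁺]_out/[Na⁺]_in) with z = +1.
= (60.5/1) · log₁₀(140/28) = 60.50 · log₁₀(5)
= 60.50 · (0.6990) = 42.29 mV

42.3 mV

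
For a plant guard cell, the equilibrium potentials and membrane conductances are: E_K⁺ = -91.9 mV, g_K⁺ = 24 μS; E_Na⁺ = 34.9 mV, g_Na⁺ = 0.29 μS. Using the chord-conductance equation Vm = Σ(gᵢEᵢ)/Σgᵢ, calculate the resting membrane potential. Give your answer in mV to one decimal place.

Σ gᵢEᵢ = 24·(-91.9) + 0.29·(34.9) = -2195.48
Σ gᵢ = 24 + 0.29 = 24.29
Vm = -2195.48 / 24.29 = -90.39 mV

-90.4 mV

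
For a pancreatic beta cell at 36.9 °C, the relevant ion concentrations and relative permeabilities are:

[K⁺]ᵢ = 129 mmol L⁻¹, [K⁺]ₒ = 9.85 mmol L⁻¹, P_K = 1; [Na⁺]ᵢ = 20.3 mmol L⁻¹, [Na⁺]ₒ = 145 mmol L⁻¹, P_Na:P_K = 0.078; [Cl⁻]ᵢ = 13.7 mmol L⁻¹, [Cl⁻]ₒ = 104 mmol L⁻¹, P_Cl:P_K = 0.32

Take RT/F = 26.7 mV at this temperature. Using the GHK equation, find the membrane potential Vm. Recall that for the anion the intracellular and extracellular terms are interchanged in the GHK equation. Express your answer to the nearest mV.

Vm = 26.7 · ln[(Σ P·[cation]ₒ + Σ P·[anion]ᵢ) / (Σ P·[cation]ᵢ + Σ P·[anion]ₒ)]
Numerator = 1×9.85 + 0.078×145 + 0.32×13.7 = 25.54
Denominator = 1×129 + 0.078×20.3 + 0.32×104 = 163.9
Vm = 26.7 · ln(0.15589) = 26.7 × (-1.8586) = -49.63 mV

-50 mV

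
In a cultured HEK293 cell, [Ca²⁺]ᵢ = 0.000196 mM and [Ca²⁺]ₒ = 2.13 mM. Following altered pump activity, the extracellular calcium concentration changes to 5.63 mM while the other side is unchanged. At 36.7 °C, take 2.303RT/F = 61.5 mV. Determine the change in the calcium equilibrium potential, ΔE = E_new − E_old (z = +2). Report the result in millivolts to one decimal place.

13.0 mV

E_old = (61.5/2)·log₁₀(2.13/0.000196) = 124.11 mV
E_new = (61.5/2)·log₁₀(5.63/0.000196) = 137.09 mV
ΔE = 137.09 − (124.11) = 12.98 mV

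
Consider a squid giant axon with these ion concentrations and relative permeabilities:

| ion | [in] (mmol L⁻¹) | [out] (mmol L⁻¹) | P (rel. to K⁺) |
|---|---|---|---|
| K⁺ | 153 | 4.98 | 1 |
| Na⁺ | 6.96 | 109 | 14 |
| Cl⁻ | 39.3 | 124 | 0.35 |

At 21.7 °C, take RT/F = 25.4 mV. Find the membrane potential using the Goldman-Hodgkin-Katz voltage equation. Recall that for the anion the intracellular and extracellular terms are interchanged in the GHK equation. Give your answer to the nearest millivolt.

Vm = 25.4 · ln[(Σ P·[cation]ₒ + Σ P·[anion]ᵢ) / (Σ P·[cation]ᵢ + Σ P·[anion]ₒ)]
Numerator = 1×4.98 + 14×109 + 0.35×39.3 = 1545
Denominator = 1×153 + 14×6.96 + 0.35×124 = 293.8
Vm = 25.4 · ln(5.2571) = 25.4 × (1.6596) = 42.15 mV

42 mV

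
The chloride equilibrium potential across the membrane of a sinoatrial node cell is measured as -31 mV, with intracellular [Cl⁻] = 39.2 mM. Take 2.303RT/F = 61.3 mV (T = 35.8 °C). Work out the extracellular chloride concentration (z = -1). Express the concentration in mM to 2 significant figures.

130 mM

Nernst: E = (61.3/-1) · log₁₀([out]/[in]), so log₁₀([out]/[in]) = -31.0 × -1 / 61.3 = 0.5057.
[out]/[in] = 10^(0.5057) = 3.204.
[out] = 3.204 × 39.2 = 125.6 mM.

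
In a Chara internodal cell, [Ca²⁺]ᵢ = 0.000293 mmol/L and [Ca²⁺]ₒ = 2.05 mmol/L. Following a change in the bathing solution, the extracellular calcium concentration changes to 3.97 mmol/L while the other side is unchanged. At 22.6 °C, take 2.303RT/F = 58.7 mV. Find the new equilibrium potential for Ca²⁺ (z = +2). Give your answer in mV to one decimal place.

121.3 mV

After the shift: [Ca²⁺]_out = 3.97, [Ca²⁺]_in = 0.000293 mmol/L.
E_new = (58.7/2)·log₁₀(3.97/0.000293) = 29.35 · (4.1319) = 121.27 mV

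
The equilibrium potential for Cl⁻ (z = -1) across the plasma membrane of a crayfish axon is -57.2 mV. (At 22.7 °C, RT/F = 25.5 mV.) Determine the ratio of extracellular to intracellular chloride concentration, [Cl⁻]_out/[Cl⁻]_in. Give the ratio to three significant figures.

9.42

ln([out]/[in]) = E·z/(25.5) = -57.2 × -1 / 25.5 = 2.2431
[out]/[in] = e^(2.2431) = 9.423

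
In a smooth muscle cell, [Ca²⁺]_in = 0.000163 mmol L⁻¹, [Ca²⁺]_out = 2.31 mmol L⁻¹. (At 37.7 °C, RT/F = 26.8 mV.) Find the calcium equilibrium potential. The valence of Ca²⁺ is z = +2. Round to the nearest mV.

E = (26.8/z) · ln([Ca²⁺]_out/[Ca²⁺]_in) with z = +2.
= (26.8/2) · ln(2.31/0.000163) = 13.40 · ln(1.417e+04)
= 13.40 · (9.5590) = 128.09 mV

128 mV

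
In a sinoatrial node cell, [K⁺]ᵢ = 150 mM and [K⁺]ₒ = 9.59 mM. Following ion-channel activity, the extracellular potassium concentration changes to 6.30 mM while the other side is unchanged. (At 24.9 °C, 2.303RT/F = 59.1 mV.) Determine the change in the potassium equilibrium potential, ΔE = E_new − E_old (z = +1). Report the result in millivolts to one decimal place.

-10.8 mV

E_old = (59.1/1)·log₁₀(9.59/150) = -70.58 mV
E_new = (59.1/1)·log₁₀(6.30/150) = -81.37 mV
ΔE = -81.37 − (-70.58) = -10.78 mV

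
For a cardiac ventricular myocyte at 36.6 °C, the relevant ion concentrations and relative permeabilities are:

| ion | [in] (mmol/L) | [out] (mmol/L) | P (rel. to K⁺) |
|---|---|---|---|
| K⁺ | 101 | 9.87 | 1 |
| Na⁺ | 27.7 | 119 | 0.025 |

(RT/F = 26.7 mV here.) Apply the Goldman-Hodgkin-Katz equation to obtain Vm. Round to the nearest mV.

Vm = 26.7 · ln[(Σ P·[cation]ₒ + Σ P·[anion]ᵢ) / (Σ P·[cation]ᵢ + Σ P·[anion]ₒ)]
Numerator = 1×9.87 + 0.025×119 = 12.84
Denominator = 1×101 + 0.025×27.7 = 101.7
Vm = 26.7 · ln(0.12631) = 26.7 × (-2.0690) = -55.24 mV

-55 mV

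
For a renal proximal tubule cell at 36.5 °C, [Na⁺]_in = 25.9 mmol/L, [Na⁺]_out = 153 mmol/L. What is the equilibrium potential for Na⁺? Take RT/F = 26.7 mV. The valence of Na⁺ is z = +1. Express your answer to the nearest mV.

E = (26.7/z) · ln([Na⁺]_out/[Na⁺]_in) with z = +1.
= (26.7/1) · ln(153/25.9) = 26.70 · ln(5.907)
= 26.70 · (1.7762) = 47.42 mV

47 mV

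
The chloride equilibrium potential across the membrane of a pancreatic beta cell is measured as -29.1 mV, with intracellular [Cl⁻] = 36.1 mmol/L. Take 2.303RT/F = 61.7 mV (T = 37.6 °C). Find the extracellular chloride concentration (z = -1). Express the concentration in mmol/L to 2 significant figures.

110 mmol/L

Nernst: E = (61.7/-1) · log₁₀([out]/[in]), so log₁₀([out]/[in]) = -29.1 × -1 / 61.7 = 0.4716.
[out]/[in] = 10^(0.4716) = 2.962.
[out] = 2.962 × 36.1 = 106.9 mmol/L.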